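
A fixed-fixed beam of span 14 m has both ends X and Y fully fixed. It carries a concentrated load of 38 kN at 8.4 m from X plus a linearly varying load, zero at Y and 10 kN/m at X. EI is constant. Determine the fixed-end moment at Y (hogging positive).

M_Y = 141.9 kN·m

Take the two fixed-end moments M_X, M_Y as redundants; the released structure is the simple span XY.
On the primary (simply-supported) span, the end slopes from the loading are:
  at X: point load 38 at a = 8.4: Pab(L + b)/(6LEI) = 417.1/EI
  at Y: point load 38 at a = 8.4: Pab(L + a)/(6LEI) = 476.7/EI
  at X: triangular load, peak 10: w₀L³/(45EI) = 609.8/EI
  at Y: triangular load, peak 10: 7w₀L³/(360EI) = 533.6/EI
  θ_X0 = 1027/EI,  θ_Y0 = 1010/EI
Flexibility coefficients: a unit moment at one end gives L/(3EI) there and L/(6EI) at the far end, so f₁₁ = f₂₂ = 4.667/EI and f₁₂ = f₂₁ = 2.333/EI.
Compatibility — zero rotation at each built-in end:
  4.667 M_X + 2.333 M_Y = 1027
  2.333 M_X + 4.667 M_Y = 1010
Solving the pair gives M_X = 149.1 kN·m and M_Y = 141.9 kN·m (hogging).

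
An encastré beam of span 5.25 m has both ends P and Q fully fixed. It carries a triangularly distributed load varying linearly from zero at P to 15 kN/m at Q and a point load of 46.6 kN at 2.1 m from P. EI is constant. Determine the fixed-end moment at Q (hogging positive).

Release both end moments; the primary structure is a simply-supported span PQ with redundants M_P and M_Q.
Simple-span end rotations at P and Q under the given loads:
  at P: triangular load, peak 15: 7w₀L³/(360EI) = 42.21/EI
  at Q: triangular load, peak 15: w₀L³/(45EI) = 48.23/EI
  at P: point load 46.6 at a = 2.1: Pab(L + b)/(6LEI) = 82.2/EI
  at Q: point load 46.6 at a = 2.1: Pab(L + a)/(6LEI) = 71.93/EI
  θ_P0 = 124.4/EI,  θ_Q0 = 120.2/EI
Flexibility coefficients: a unit moment at one end gives L/(3EI) there and L/(6EI) at the far end, so f₁₁ = f₂₂ = 1.75/EI and f₁₂ = f₂₁ = 0.875/EI.
Compatibility — zero rotation at each built-in end:
  1.75 M_P + 0.875 M_Q = 124.4
  0.875 M_P + 1.75 M_Q = 120.2
Solving the pair gives M_P = 49.01 kN·m and M_Q = 44.16 kN·m (hogging).

M_Q = 44.16 kN·m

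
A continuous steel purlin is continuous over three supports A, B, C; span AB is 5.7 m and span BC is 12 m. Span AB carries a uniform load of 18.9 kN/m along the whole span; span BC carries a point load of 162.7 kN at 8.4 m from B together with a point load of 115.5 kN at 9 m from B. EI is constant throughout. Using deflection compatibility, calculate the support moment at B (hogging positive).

M_B = 315.5 kN·m

Take M_B as the redundant. Released structure: two simple spans AB and BC with a hinge at B.
End slopes at the hinge B, treating each span as simply supported:
  span AB: UDL 18.9: wL³/(24EI) = 145.8/EI
  span BC: point load 162.7 at a = 8.4: Pab(L + b)/(6LEI) = 1066/EI
  span BC: point load 115.5 at a = 9: Pab(L + b)/(6LEI) = 649.7/EI
  relative rotation θ_0 = (145.8 + 1716)/EI = 1862/EI
A unit hogging moment at B produces rotation L₁/(3EI) + L₂/(3EI) = 5.9/EI.
Compatibility: M_B·(L₁+L₂)/(3EI) = θ_0, giving M_B = 315.5 kN·m (hogging).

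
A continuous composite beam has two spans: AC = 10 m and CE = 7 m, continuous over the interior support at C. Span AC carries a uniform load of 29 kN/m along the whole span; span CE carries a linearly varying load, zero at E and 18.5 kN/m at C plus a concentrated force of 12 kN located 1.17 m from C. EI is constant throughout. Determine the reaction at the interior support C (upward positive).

Release continuity at C by inserting a hinge; the redundant is the internal moment M_C. The primary structure is two simply-supported spans AC and CE.
Discontinuity in slope at C on the released structure — sum the simple-span end rotations:
  span AC: UDL 29: wL³/(24EI) = 1208/EI
  span CE: triangular load, peak 18.5: w₀L³/(45EI) = 141/EI
  span CE: point load 12 at a = 1.17: Pab(L + b)/(6LEI) = 25/EI
  relative rotation θ_0 = (1208 + 166)/EI = 1374/EI
A unit hogging moment at C produces rotation L₁/(3EI) + L₂/(3EI) = 5.667/EI.
Compatibility: M_C·(L₁+L₂)/(3EI) = θ_0, giving M_C = 242.5 kN·m (hogging).
Span AC, ΣM about A with M_C applied at C: R_C^{AC}·10 = 1450 + 242.5, so R_C^{AC} = 169.3 kN and R_A = 290 − 169.3 = 120.7 kN.
Span CE, ΣM about E: R_C^{CE}·7 = 372.1 + 242.5, so R_C^{CE} = 87.81 kN and R_E = 76.75 − 87.81 = -11.06 kN.
R_C = 169.3 + 87.81 = 257.1 kN.

R_C = 257.1 kN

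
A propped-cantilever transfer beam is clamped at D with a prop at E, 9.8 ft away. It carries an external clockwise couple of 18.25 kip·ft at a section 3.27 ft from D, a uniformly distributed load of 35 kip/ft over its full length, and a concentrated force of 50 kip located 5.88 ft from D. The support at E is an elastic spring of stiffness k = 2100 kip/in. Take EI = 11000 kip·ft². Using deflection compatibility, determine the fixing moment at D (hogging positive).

Remove the prop at E; the released (primary) structure is a cantilever built in at D.
Deflection at E on the released cantilever, summing each load's contribution:
  clockwise couple 18.25 at a = 3.27: M₀a(2L − a)/(2EI) = 487.3/EI
  UDL 35: wL⁴/(8EI) = 40354/EI
  point load 50 at a = 5.88: Pa²(3L − a)/(6EI) = 6777/EI
  δ_0 = 47617/EI
Tip deflection under a unit load at E: L³/(3EI) = 313.7/EI.
With EI = 11000 kip·ft²: δ_0 = 4.3289 ft and δ_{EE} = 0.028521 ft/kip.
Compatibility — the spring shortens by R_E/k under the reaction it provides: δ_0 − R_E·δ_{EE} = R_E/k. With 1/k = 1/(2100×12) ft/kip = 0.00004 ft/kip, R_E = δ_0 / (δ_{EE} + 1/k) = 4.3289 / (0.028521 + 0.00004) = 151.6 kip.
Moment equilibrium about D: M_D = Σ(load moments about D) − R_E·L = 1993 − 151.6×9.8 = 507.6 kip·ft.

M_D = 507.6 kip·ft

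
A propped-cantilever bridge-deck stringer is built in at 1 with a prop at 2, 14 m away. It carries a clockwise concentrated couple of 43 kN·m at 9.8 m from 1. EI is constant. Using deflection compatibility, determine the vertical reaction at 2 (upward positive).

R_2 = 4.192 kN

Remove the prop at 2; the released (primary) structure is a cantilever built in at 1.
Deflection at 2 on the released cantilever, summing each load's contribution:
  clockwise couple 43 at a = 9.8: M₀a(2L − a)/(2EI) = 3835/EI
Flexibility coefficient — unit upward force at 2: δ_{22} = L³/(3EI) = 914.7/EI.
The prop prevents deflection at 2: R_2 = δ_0/δ_{22} = 3835/914.7 = 4.192 kN.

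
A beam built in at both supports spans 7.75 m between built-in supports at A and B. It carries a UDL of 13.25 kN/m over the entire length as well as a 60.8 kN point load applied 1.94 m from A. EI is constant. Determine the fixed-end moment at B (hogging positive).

Take the two fixed-end moments M_A, M_B as redundants; the released structure is the simple span AB.
End rotations of the released simple span under the applied load (×1/EI):
  at A: UDL 13.25: wL³/(24EI) = 257/EI
  at B: UDL 13.25: wL³/(24EI) = 257/EI
  at A: point load 60.8 at a = 1.94: Pab(L + b)/(6LEI) = 199.8/EI
  at B: point load 60.8 at a = 1.94: Pab(L + a)/(6LEI) = 142.8/EI
  θ_A0 = 456.8/EI,  θ_B0 = 399.8/EI
Flexibility coefficients: a unit moment at one end gives L/(3EI) there and L/(6EI) at the far end, so f₁₁ = f₂₂ = 2.583/EI and f₁₂ = f₂₁ = 1.292/EI.
Compatibility — zero rotation at each built-in end:
  2.583 M_A + 1.292 M_B = 456.8
  1.292 M_A + 2.583 M_B = 399.8
Solving the pair gives M_A = 132.6 kN·m and M_B = 88.45 kN·m (hogging).

M_B = 88.45 kN·m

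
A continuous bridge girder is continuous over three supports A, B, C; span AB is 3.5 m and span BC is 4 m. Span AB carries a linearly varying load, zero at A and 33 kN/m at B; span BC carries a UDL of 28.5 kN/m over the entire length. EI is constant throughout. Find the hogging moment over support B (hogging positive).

Take M_B as the redundant. Released structure: two simple spans AB and BC with a hinge at B.
Discontinuity in slope at B on the released structure — sum the simple-span end rotations:
  span AB: triangular load, peak 33: w₀L³/(45EI) = 31.44/EI
  span BC: UDL 28.5: wL³/(24EI) = 76/EI
  relative rotation θ_0 = (31.44 + 76)/EI = 107.4/EI
A unit hogging moment at B produces rotation L₁/(3EI) + L₂/(3EI) = 2.5/EI.
Slope continuity at B: θ_0 = M_B·2.5/EI, so M_B = 107.4/2.5 = 42.98 kN·m (hogging).

M_B = 42.98 kN·m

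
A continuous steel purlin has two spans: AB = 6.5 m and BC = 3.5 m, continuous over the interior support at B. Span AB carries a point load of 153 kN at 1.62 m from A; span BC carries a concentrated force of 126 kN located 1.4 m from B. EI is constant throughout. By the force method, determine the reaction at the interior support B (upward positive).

R_B = 160 kN

Release continuity at B by inserting a hinge; the redundant is the internal moment M_B. The primary structure is two simply-supported spans AB and BC.
Rotations at B on the released spans (each span's end-slope, ×1/EI):
  span AB: point load 153 at a = 1.62: Pab(L + a)/(6LEI) = 251.8/EI
  span BC: point load 126 at a = 1.4: Pab(L + b)/(6LEI) = 98.78/EI
  relative rotation θ_0 = (251.8 + 98.78)/EI = 350.6/EI
A unit hogging moment at B produces rotation L₁/(3EI) + L₂/(3EI) = 3.333/EI.
Compatibility: M_B·(L₁+L₂)/(3EI) = θ_0, giving M_B = 105.2 kN·m (hogging).
Span AB, ΣM about A with M_B applied at B: R_B^{AB}·6.5 = 247.9 + 105.2, so R_B^{AB} = 54.31 kN and R_A = 153 − 54.31 = 98.69 kN.
Span BC, ΣM about C: R_B^{BC}·3.5 = 264.6 + 105.2, so R_B^{BC} = 105.7 kN and R_C = 126 − 105.7 = 20.35 kN.
R_B = 54.31 + 105.7 = 160 kN.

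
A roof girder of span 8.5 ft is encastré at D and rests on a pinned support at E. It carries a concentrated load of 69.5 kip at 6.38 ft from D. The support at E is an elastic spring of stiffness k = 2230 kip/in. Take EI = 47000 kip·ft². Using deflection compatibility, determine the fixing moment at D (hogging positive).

M_D = 72.27 kip·ft

Remove the prop at E; the released (primary) structure is a cantilever built in at D.
Downward deflection at the released point E due to the loads:
  point load 69.5 at a = 6.38: Pa²(3L − a)/(6EI) = 9015/EI
Tip deflection under a unit load at E: L³/(3EI) = 204.7/EI.
With EI = 47000 kip·ft²: δ_0 = 0.19181 ft and δ_{EE} = 0.004355 ft/kip.
Compatibility — the spring shortens by R_E/k under the reaction it provides: δ_0 − R_E·δ_{EE} = R_E/k. With 1/k = 1/(2230×12) ft/kip = 0.000037 ft/kip, R_E = δ_0 / (δ_{EE} + 1/k) = 0.19181 / (0.004355 + 0.000037) = 43.66 kip.
Moment equilibrium about D: M_D = Σ(load moments about D) − R_E·L = 443.4 − 43.66×8.5 = 72.27 kip·ft.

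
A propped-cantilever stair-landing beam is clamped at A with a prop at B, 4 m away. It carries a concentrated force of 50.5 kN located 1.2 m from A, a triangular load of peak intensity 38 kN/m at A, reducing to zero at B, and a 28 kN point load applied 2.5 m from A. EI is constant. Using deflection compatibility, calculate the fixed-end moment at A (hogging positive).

Release the roller at B. Primary structure: cantilever fixed at A.
Primary-structure tip deflection at B by superposition:
  point load 50.5 at a = 1.2: Pa²(3L − a)/(6EI) = 130.9/EI
  triangular load, peak 38 at the fixed end: w₀L⁴/(30EI) = 324.3/EI
  point load 28 at a = 2.5: Pa²(3L − a)/(6EI) = 277.1/EI
  δ_0 = 732.2/EI
Flexibility coefficient — unit upward force at B: δ_{BB} = L³/(3EI) = 21.33/EI.
The prop prevents deflection at B: R_B = δ_0/δ_{BB} = 732.2/21.33 = 34.32 kN.
Moment equilibrium about A: M_A = Σ(load moments about A) − R_B·L = 231.9 − 34.32×4 = 94.64 kN·m.

M_A = 94.64 kN·m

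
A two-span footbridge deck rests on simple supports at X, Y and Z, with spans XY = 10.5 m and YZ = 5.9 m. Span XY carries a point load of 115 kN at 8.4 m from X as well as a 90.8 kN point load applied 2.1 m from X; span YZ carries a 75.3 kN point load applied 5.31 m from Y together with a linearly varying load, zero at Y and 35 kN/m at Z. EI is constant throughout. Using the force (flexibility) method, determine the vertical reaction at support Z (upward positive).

R_Z = 102.1 kN

Insert a hinge at Y; M_Y is the redundant, and each span becomes simply supported.
End slopes at the hinge Y, treating each span as simply supported:
  span XY: point load 115 at a = 8.4: Pab(L + a)/(6LEI) = 608.6/EI
  span XY: point load 90.8 at a = 2.1: Pab(L + a)/(6LEI) = 320.3/EI
  span YZ: point load 75.3 at a = 5.31: Pab(L + b)/(6LEI) = 43.25/EI
  span YZ: triangular load, peak 35: 7w₀L³/(360EI) = 139.8/EI
  relative rotation θ_0 = (928.9 + 183)/EI = 1112/EI
A unit hogging moment at Y produces rotation L₁/(3EI) + L₂/(3EI) = 5.467/EI.
Slope continuity at Y: θ_0 = M_Y·5.467/EI, so M_Y = 1112/5.467 = 203.4 kN·m (hogging).
Span YZ, ΣM about Z: R_Y^{YZ}·5.9 = 247.5 + 203.4, so R_Y^{YZ} = 76.42 kN and R_Z = 178.6 − 76.42 = 102.1 kN.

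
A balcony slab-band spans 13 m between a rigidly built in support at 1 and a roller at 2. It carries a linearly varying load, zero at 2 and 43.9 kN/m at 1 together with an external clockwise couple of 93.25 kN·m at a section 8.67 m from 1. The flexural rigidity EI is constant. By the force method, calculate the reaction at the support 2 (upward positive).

Release the roller at 2. Primary structure: cantilever fixed at 1.
Primary-structure tip deflection at 2 by superposition:
  triangular load, peak 43.9 at the fixed end: w₀L⁴/(30EI) = 41794/EI
  clockwise couple 93.25 at a = 8.67: M₀a(2L − a)/(2EI) = 7005/EI
  δ_0 = 48800/EI
Tip deflection under a unit load at 2: L³/(3EI) = 732.3/EI.
The prop prevents deflection at 2: R_2 = δ_0/δ_{22} = 48800/732.3 = 66.64 kN.

R_2 = 66.64 kN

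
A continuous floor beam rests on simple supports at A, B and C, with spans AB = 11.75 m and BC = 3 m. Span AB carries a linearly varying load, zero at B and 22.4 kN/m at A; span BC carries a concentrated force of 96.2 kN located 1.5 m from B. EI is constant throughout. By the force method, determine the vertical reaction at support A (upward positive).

Take M_B as the redundant. Released structure: two simple spans AB and BC with a hinge at B.
Rotations at B on the released spans (each span's end-slope, ×1/EI):
  span AB: triangular load, peak 22.4: 7w₀L³/(360EI) = 706.6/EI
  span BC: point load 96.2 at a = 1.5: Pab(L + b)/(6LEI) = 54.11/EI
  relative rotation θ_0 = (706.6 + 54.11)/EI = 760.7/EI
A unit hogging moment at B produces rotation L₁/(3EI) + L₂/(3EI) = 4.917/EI.
Slope continuity at B: θ_0 = M_B·4.917/EI, so M_B = 760.7/4.917 = 154.7 kN·m (hogging).
Span AB, ΣM about A with M_B applied at B: R_B^{AB}·11.75 = 515.4 + 154.7, so R_B^{AB} = 57.03 kN and R_A = 131.6 − 57.03 = 74.57 kN.

R_A = 74.57 kN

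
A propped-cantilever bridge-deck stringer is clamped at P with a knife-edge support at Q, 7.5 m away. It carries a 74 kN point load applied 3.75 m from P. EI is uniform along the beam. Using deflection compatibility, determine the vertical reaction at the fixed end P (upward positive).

Remove the prop at Q; the released (primary) structure is a cantilever built in at P.
Deflection at Q on the released cantilever, summing each load's contribution:
  point load 74 at a = 3.75: Pa²(3L − a)/(6EI) = 3252/EI
Tip deflection under a unit load at Q: L³/(3EI) = 140.6/EI.
The prop prevents deflection at Q: R_Q = δ_0/δ_{QQ} = 3252/140.6 = 23.12 kN.
Vertical equilibrium: R_P = ΣP − R_Q = 74 − 23.12 = 50.88 kN.

R_P = 50.88 kN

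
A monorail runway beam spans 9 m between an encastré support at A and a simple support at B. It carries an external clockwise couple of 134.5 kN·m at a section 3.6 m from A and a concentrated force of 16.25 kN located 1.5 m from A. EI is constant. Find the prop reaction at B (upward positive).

Take the reaction at B as the redundant and release it; the primary structure is a cantilever fixed at A.
Downward deflection at the released point B due to the loads:
  clockwise couple 134.5 at a = 3.6: M₀a(2L − a)/(2EI) = 3486/EI
  point load 16.25 at a = 1.5: Pa²(3L − a)/(6EI) = 155.4/EI
  δ_0 = 3642/EI
Tip deflection under a unit load at B: L³/(3EI) = 243/EI.
The prop prevents deflection at B: R_B = δ_0/δ_{BB} = 3642/243 = 14.99 kN.

R_B = 14.99 kN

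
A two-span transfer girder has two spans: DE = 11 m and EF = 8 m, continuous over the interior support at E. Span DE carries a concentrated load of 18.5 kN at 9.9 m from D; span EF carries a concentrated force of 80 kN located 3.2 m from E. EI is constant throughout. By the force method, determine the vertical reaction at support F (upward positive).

Release continuity at E by inserting a hinge; the redundant is the internal moment M_E. The primary structure is two simply-supported spans DE and EF.
End slopes at the hinge E, treating each span as simply supported:
  span DE: point load 18.5 at a = 9.9: Pab(L + a)/(6LEI) = 63.8/EI
  span EF: point load 80 at a = 3.2: Pab(L + b)/(6LEI) = 327.7/EI
  relative rotation θ_0 = (63.8 + 327.7)/EI = 391.5/EI
A unit hogging moment at E produces rotation L₁/(3EI) + L₂/(3EI) = 6.333/EI.
Compatibility: M_E·(L₁+L₂)/(3EI) = θ_0, giving M_E = 61.81 kN·m (hogging).
Span EF, ΣM about F: R_E^{EF}·8 = 384 + 61.81, so R_E^{EF} = 55.73 kN and R_F = 80 − 55.73 = 24.27 kN.

R_F = 24.27 kN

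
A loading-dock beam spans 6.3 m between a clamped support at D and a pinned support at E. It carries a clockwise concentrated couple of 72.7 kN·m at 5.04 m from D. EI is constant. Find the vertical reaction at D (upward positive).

R_D = -16.62 kN

Take the reaction at E as the redundant and release it; the primary structure is a cantilever fixed at D.
Downward deflection at the released point E due to the loads:
  clockwise couple 72.7 at a = 5.04: M₀a(2L − a)/(2EI) = 1385/EI
Flexibility coefficient — unit upward force at E: δ_{EE} = L³/(3EI) = 83.35/EI.
The prop prevents deflection at E: R_E = δ_0/δ_{EE} = 1385/83.35 = 16.62 kN.
Vertical equilibrium: R_D = ΣP − R_E = 0 − 16.62 = -16.62 kN.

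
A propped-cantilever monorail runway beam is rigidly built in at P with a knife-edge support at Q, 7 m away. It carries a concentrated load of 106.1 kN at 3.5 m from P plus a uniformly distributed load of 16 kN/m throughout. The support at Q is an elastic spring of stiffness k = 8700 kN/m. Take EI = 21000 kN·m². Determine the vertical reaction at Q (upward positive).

Remove the prop at Q; the released (primary) structure is a cantilever built in at P.
Downward deflection at the released point Q due to the loads:
  point load 106.1 at a = 3.5: Pa²(3L − a)/(6EI) = 3791/EI
  UDL 16: wL⁴/(8EI) = 4802/EI
  δ_0 = 8593/EI
Tip deflection under a unit load at Q: L³/(3EI) = 114.3/EI.
With EI = 21000 kN·m²: δ_0 = 0.40918 m and δ_{QQ} = 0.005444 m/kN.
Compatibility — the spring shortens by R_Q/k under the reaction it provides: δ_0 − R_Q·δ_{QQ} = R_Q/k. With 1/k = 0.000115 m/kN, R_Q = δ_0 / (δ_{QQ} + 1/k) = 0.40918 / (0.005444 + 0.000115) = 73.6 kN.

R_Q = 73.6 kN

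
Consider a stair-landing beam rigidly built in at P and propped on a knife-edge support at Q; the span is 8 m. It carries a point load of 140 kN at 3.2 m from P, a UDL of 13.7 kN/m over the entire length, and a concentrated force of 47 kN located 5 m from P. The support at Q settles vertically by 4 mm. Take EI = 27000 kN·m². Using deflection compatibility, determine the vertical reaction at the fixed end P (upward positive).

Remove the prop at Q; the released (primary) structure is a cantilever built in at P.
Primary-structure tip deflection at Q by superposition:
  point load 140 at a = 3.2: Pa²(3L − a)/(6EI) = 4970/EI
  UDL 13.7: wL⁴/(8EI) = 7014/EI
  point load 47 at a = 5: Pa²(3L − a)/(6EI) = 3721/EI
  δ_0 = 15705/EI
Flexibility coefficient — unit upward force at Q: δ_{QQ} = L³/(3EI) = 170.7/EI.
With EI = 27000 kN·m²: δ_0 = 0.58167 m and δ_{QQ} = 0.006321 m/kN.
Compatibility — the beam at Q must follow the support down by 0.004 m: δ_0 − R_Q·δ_{QQ} = 0.004, so R_Q = (0.58167 − 0.004)/0.006321 = 91.39 kN.
Vertical equilibrium: R_P = ΣP − R_Q = 296.6 − 91.39 = 205.2 kN.

R_P = 205.2 kN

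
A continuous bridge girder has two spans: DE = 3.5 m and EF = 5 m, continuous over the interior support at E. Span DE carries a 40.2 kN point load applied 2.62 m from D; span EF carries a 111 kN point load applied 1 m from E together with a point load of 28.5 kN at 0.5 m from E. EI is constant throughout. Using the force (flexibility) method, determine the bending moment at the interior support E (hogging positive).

Insert a hinge at E; M_E is the redundant, and each span becomes simply supported.
Rotations at E on the released spans (each span's end-slope, ×1/EI):
  span DE: point load 40.2 at a = 2.62: Pab(L + a)/(6LEI) = 27.01/EI
  span EF: point load 111 at a = 1: Pab(L + b)/(6LEI) = 133.2/EI
  span EF: point load 28.5 at a = 0.5: Pab(L + b)/(6LEI) = 20.31/EI
  relative rotation θ_0 = (27.01 + 153.5)/EI = 180.5/EI
A unit hogging moment at E produces rotation L₁/(3EI) + L₂/(3EI) = 2.833/EI.
Slope continuity at E: θ_0 = M_E·2.833/EI, so M_E = 180.5/2.833 = 63.71 kN·m (hogging).

M_E = 63.71 kN·m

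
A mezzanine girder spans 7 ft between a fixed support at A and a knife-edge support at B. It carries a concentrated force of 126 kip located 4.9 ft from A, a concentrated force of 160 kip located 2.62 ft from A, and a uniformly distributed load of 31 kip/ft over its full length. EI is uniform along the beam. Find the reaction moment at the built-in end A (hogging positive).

Take the reaction at B as the redundant and release it; the primary structure is a cantilever fixed at A.
Downward deflection at the released point B due to the loads:
  point load 126 at a = 4.9: Pa²(3L − a)/(6EI) = 8118/EI
  point load 160 at a = 2.62: Pa²(3L − a)/(6EI) = 3364/EI
  UDL 31: wL⁴/(8EI) = 9304/EI
  δ_0 = 20786/EI
Flexibility coefficient — unit upward force at B: δ_{BB} = L³/(3EI) = 114.3/EI.
The prop prevents deflection at B: R_B = δ_0/δ_{BB} = 20786/114.3 = 181.8 kip.
Moment equilibrium about A: M_A = Σ(load moments about A) − R_B·L = 1796 − 181.8×7 = 523.5 kip·ft.

M_A = 523.5 kip·ft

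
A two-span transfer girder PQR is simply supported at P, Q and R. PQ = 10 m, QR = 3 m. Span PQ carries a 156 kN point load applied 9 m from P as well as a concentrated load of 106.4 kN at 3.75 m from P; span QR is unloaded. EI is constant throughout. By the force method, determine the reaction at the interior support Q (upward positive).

R_Q = 281.9 kN

Take M_Q as the redundant. Released structure: two simple spans PQ and QR with a hinge at Q.
Discontinuity in slope at Q on the released structure — sum the simple-span end rotations:
  span PQ: point load 156 at a = 9: Pab(L + a)/(6LEI) = 444.6/EI
  span PQ: point load 106.4 at a = 3.75: Pab(L + a)/(6LEI) = 571.5/EI
  relative rotation θ_0 = (1016 + 0)/EI = 1016/EI
A unit hogging moment at Q produces rotation L₁/(3EI) + L₂/(3EI) = 4.333/EI.
Slope continuity at Q: θ_0 = M_Q·4.333/EI, so M_Q = 1016/4.333 = 234.5 kN·m (hogging).
Span PQ, ΣM about P with M_Q applied at Q: R_Q^{PQ}·10 = 1803 + 234.5, so R_Q^{PQ} = 203.7 kN and R_P = 262.4 − 203.7 = 58.65 kN.
Span QR, ΣM about R: R_Q^{QR}·3 = 0 + 234.5, so R_Q^{QR} = 78.16 kN and R_R = 0 − 78.16 = -78.16 kN.
R_Q = 203.7 + 78.16 = 281.9 kN.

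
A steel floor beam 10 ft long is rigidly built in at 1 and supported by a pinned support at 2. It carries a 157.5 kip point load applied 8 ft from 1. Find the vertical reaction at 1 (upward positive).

R_1 = 46.62 kip

Remove the prop at 2; the released (primary) structure is a cantilever built in at 1.
Free-end deflection of the primary structure under the applied loading (downward +):
  point load 157.5 at a = 8: Pa²(3L − a)/(6EI) = 36960/EI
Tip deflection under a unit load at 2: L³/(3EI) = 333.3/EI.
Compatibility at 2: δ_0 − R_2·δ_{22} = 0, so R_2 = 36960/333.3 = 110.9 kip.
Vertical equilibrium: R_1 = ΣP − R_2 = 157.5 − 110.9 = 46.62 kip.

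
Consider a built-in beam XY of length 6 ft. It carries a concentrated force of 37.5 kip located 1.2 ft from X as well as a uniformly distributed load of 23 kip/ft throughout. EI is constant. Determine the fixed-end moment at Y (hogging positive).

M_Y = 76.2 kip·ft

Take the two fixed-end moments M_X, M_Y as redundants; the released structure is the simple span XY.
On the primary (simply-supported) span, the end slopes from the loading are:
  at X: point load 37.5 at a = 1.2: Pab(L + b)/(6LEI) = 64.8/EI
  at Y: point load 37.5 at a = 1.2: Pab(L + a)/(6LEI) = 43.2/EI
  at X: UDL 23: wL³/(24EI) = 207/EI
  at Y: UDL 23: wL³/(24EI) = 207/EI
  θ_X0 = 271.8/EI,  θ_Y0 = 250.2/EI
Flexibility coefficients: a unit moment at one end gives L/(3EI) there and L/(6EI) at the far end, so f₁₁ = f₂₂ = 2/EI and f₁₂ = f₂₁ = 1/EI.
Compatibility — zero rotation at each built-in end:
  2 M_X + 1 M_Y = 271.8
  1 M_X + 2 M_Y = 250.2
Solving the pair gives M_X = 97.8 kip·ft and M_Y = 76.2 kip·ft (hogging).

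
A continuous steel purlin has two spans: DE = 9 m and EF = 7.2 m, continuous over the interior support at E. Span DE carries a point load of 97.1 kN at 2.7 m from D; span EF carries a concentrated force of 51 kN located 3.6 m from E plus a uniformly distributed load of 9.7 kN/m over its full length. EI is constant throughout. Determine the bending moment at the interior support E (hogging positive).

Insert a hinge at E; M_E is the redundant, and each span becomes simply supported.
Discontinuity in slope at E on the released structure — sum the simple-span end rotations:
  span DE: point load 97.1 at a = 2.7: Pab(L + a)/(6LEI) = 357.9/EI
  span EF: point load 51 at a = 3.6: Pab(L + b)/(6LEI) = 165.2/EI
  span EF: UDL 9.7: wL³/(24EI) = 150.9/EI
  relative rotation θ_0 = (357.9 + 316.1)/EI = 674/EI
A unit hogging moment at E produces rotation L₁/(3EI) + L₂/(3EI) = 5.4/EI.
Compatibility: M_E·(L₁+L₂)/(3EI) = θ_0, giving M_E = 124.8 kN·m (hogging).

M_E = 124.8 kN·m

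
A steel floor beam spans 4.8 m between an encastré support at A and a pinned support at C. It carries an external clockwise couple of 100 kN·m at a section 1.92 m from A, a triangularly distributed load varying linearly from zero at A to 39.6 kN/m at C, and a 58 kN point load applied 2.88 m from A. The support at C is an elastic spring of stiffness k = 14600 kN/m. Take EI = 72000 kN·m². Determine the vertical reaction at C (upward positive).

Choose R_C as the redundant. The primary structure is the cantilever fixed at A.
Downward deflection at the released point C due to the loads:
  clockwise couple 100 at a = 1.92: M₀a(2L − a)/(2EI) = 737.3/EI
  triangular load, peak 39.6 at the free end: 11w₀L⁴/(120EI) = 1927/EI
  point load 58 at a = 2.88: Pa²(3L − a)/(6EI) = 923.7/EI
  δ_0 = 3588/EI
Tip deflection under a unit load at C: L³/(3EI) = 36.86/EI.
With EI = 72000 kN·m²: δ_0 = 0.049832 m and δ_{CC} = 0.000512 m/kN.
Compatibility — the spring shortens by R_C/k under the reaction it provides: δ_0 − R_C·δ_{CC} = R_C/k. With 1/k = 0.000068 m/kN, R_C = δ_0 / (δ_{CC} + 1/k) = 0.049832 / (0.000512 + 0.000068) = 85.84 kN.

R_C = 85.84 kN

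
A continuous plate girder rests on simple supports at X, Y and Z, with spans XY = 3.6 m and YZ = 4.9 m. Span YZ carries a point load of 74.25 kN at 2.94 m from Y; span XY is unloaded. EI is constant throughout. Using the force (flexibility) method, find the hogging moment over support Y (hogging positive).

M_Y = 35.24 kN·m

Insert a hinge at Y; M_Y is the redundant, and each span becomes simply supported.
Rotations at Y on the released spans (each span's end-slope, ×1/EI):
  span YZ: point load 74.25 at a = 2.94: Pab(L + b)/(6LEI) = 99.83/EI
  relative rotation θ_0 = (0 + 99.83)/EI = 99.83/EI
A unit hogging moment at Y produces rotation L₁/(3EI) + L₂/(3EI) = 2.833/EI.
Compatibility: M_Y·(L₁+L₂)/(3EI) = θ_0, giving M_Y = 35.24 kN·m (hogging).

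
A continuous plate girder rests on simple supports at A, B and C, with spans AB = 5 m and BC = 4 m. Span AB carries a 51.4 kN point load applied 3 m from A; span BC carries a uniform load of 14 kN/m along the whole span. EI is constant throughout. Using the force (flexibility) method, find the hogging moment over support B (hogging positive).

Insert a hinge at B; M_B is the redundant, and each span becomes simply supported.
End slopes at the hinge B, treating each span as simply supported:
  span AB: point load 51.4 at a = 3: Pab(L + a)/(6LEI) = 82.24/EI
  span BC: UDL 14: wL³/(24EI) = 37.33/EI
  relative rotation θ_0 = (82.24 + 37.33)/EI = 119.6/EI
A unit hogging moment at B produces rotation L₁/(3EI) + L₂/(3EI) = 3/EI.
Slope continuity at B: θ_0 = M_B·3/EI, so M_B = 119.6/3 = 39.86 kN·m (hogging).

M_B = 39.86 kN·m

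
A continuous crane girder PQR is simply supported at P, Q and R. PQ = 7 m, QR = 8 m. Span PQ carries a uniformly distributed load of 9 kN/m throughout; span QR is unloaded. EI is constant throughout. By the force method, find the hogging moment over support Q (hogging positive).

M_Q = 25.73 kN·m

Release continuity at Q by inserting a hinge; the redundant is the internal moment M_Q. The primary structure is two simply-supported spans PQ and QR.
Discontinuity in slope at Q on the released structure — sum the simple-span end rotations:
  span PQ: UDL 9: wL³/(24EI) = 128.6/EI
  relative rotation θ_0 = (128.6 + 0)/EI = 128.6/EI
A unit hogging moment at Q produces rotation L₁/(3EI) + L₂/(3EI) = 5/EI.
Compatibility: M_Q·(L₁+L₂)/(3EI) = θ_0, giving M_Q = 25.73 kN·m (hogging).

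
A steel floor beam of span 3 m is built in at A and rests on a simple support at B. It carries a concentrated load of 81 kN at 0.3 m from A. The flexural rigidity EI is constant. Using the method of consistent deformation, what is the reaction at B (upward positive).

R_B = 1.175 kN

Release the roller at B. Primary structure: cantilever fixed at A.
Downward deflection at the released point B due to the loads:
  point load 81 at a = 0.3: Pa²(3L − a)/(6EI) = 10.57/EI
Flexibility coefficient — unit upward force at B: δ_{BB} = L³/(3EI) = 9/EI.
The prop prevents deflection at B: R_B = δ_0/δ_{BB} = 10.57/9 = 1.175 kN.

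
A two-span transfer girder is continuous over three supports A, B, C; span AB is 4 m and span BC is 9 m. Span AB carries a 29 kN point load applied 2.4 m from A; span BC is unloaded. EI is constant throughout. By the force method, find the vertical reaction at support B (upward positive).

Insert a hinge at B; M_B is the redundant, and each span becomes simply supported.
End slopes at the hinge B, treating each span as simply supported:
  span AB: point load 29 at a = 2.4: Pab(L + a)/(6LEI) = 29.7/EI
  relative rotation θ_0 = (29.7 + 0)/EI = 29.7/EI
A unit hogging moment at B produces rotation L₁/(3EI) + L₂/(3EI) = 4.333/EI.
Compatibility: M_B·(L₁+L₂)/(3EI) = θ_0, giving M_B = 6.853 kN·m (hogging).
Span AB, ΣM about A with M_B applied at B: R_B^{AB}·4 = 69.6 + 6.853, so R_B^{AB} = 19.11 kN and R_A = 29 − 19.11 = 9.887 kN.
Span BC, ΣM about C: R_B^{BC}·9 = 0 + 6.853, so R_B^{BC} = 0.7614 kN and R_C = 0 − 0.7614 = -0.7614 kN.
R_B = 19.11 + 0.7614 = 19.87 kN.

R_B = 19.87 kN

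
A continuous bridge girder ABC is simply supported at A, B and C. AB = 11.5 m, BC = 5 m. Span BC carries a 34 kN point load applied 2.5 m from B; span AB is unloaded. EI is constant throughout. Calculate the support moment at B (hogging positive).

M_B = 9.659 kN·m

Release continuity at B by inserting a hinge; the redundant is the internal moment M_B. The primary structure is two simply-supported spans AB and BC.
Rotations at B on the released spans (each span's end-slope, ×1/EI):
  span BC: point load 34 at a = 2.5: Pab(L + b)/(6LEI) = 53.12/EI
  relative rotation θ_0 = (0 + 53.12)/EI = 53.12/EI
A unit hogging moment at B produces rotation L₁/(3EI) + L₂/(3EI) = 5.5/EI.
Slope continuity at B: θ_0 = M_B·5.5/EI, so M_B = 53.12/5.5 = 9.659 kN·m (hogging).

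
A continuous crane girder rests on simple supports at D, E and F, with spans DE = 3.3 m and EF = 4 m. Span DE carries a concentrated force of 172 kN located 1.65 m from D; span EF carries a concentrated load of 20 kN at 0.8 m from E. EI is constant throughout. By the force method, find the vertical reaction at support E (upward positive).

R_E = 132.1 kN

Release continuity at E by inserting a hinge; the redundant is the internal moment M_E. The primary structure is two simply-supported spans DE and EF.
End slopes at the hinge E, treating each span as simply supported:
  span DE: point load 172 at a = 1.65: Pab(L + a)/(6LEI) = 117.1/EI
  span EF: point load 20 at a = 0.8: Pab(L + b)/(6LEI) = 15.36/EI
  relative rotation θ_0 = (117.1 + 15.36)/EI = 132.4/EI
A unit hogging moment at E produces rotation L₁/(3EI) + L₂/(3EI) = 2.433/EI.
Compatibility: M_E·(L₁+L₂)/(3EI) = θ_0, giving M_E = 54.42 kN·m (hogging).
Span DE, ΣM about D with M_E applied at E: R_E^{DE}·3.3 = 283.8 + 54.42, so R_E^{DE} = 102.5 kN and R_D = 172 − 102.5 = 69.51 kN.
Span EF, ΣM about F: R_E^{EF}·4 = 64 + 54.42, so R_E^{EF} = 29.61 kN and R_F = 20 − 29.61 = -9.606 kN.
R_E = 102.5 + 29.61 = 132.1 kN.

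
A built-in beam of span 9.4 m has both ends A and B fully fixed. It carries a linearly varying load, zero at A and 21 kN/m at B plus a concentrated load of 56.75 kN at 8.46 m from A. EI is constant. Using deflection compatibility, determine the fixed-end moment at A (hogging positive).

Release both end moments; the primary structure is a simply-supported span AB with redundants M_A and M_B.
Simple-span end rotations at A and B under the given loads:
  at A: triangular load, peak 21: 7w₀L³/(360EI) = 339.2/EI
  at B: triangular load, peak 21: w₀L³/(45EI) = 387.6/EI
  at A: point load 56.75 at a = 8.46: Pab(L + b)/(6LEI) = 82.74/EI
  at B: point load 56.75 at a = 8.46: Pab(L + a)/(6LEI) = 142.9/EI
  θ_A0 = 421.9/EI,  θ_B0 = 530.5/EI
Flexibility coefficients: a unit moment at one end gives L/(3EI) there and L/(6EI) at the far end, so f₁₁ = f₂₂ = 3.133/EI and f₁₂ = f₂₁ = 1.567/EI.
Compatibility — zero rotation at each built-in end:
  3.133 M_A + 1.567 M_B = 421.9
  1.567 M_A + 3.133 M_B = 530.5
Solving the pair gives M_A = 66.65 kN·m and M_B = 136 kN·m (hogging).

M_A = 66.65 kN·m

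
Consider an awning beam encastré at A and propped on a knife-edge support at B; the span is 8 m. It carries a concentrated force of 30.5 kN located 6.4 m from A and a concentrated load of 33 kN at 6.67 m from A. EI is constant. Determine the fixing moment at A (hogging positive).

M_A = 44.76 kN·m

Release the roller at B. Primary structure: cantilever fixed at A.
Free-end deflection of the primary structure under the applied loading (downward +):
  point load 30.5 at a = 6.4: Pa²(3L − a)/(6EI) = 3665/EI
  point load 33 at a = 6.67: Pa²(3L − a)/(6EI) = 4240/EI
  δ_0 = 7905/EI
Flexibility coefficient — unit upward force at B: δ_{BB} = L³/(3EI) = 170.7/EI.
The prop prevents deflection at B: R_B = δ_0/δ_{BB} = 7905/170.7 = 46.32 kN.
Moment equilibrium about A: M_A = Σ(load moments about A) − R_B·L = 415.3 − 46.32×8 = 44.76 kN·m.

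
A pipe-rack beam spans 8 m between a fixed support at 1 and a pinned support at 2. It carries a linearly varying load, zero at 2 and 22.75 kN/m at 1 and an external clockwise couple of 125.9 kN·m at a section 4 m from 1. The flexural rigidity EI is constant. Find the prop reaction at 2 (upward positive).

R_2 = 35.9 kN

Take the reaction at 2 as the redundant and release it; the primary structure is a cantilever fixed at 1.
Downward deflection at the released point 2 due to the loads:
  triangular load, peak 22.75 at the fixed end: w₀L⁴/(30EI) = 3106/EI
  clockwise couple 125.9 at a = 4: M₀a(2L − a)/(2EI) = 3022/EI
  δ_0 = 6128/EI
Flexibility coefficient — unit upward force at 2: δ_{22} = L³/(3EI) = 170.7/EI.
The prop prevents deflection at 2: R_2 = δ_0/δ_{22} = 6128/170.7 = 35.9 kN.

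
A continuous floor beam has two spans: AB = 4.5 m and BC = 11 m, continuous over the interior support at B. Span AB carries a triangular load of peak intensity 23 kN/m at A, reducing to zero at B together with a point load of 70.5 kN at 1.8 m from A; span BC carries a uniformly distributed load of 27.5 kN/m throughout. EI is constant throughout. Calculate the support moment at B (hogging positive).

Insert a hinge at B; M_B is the redundant, and each span becomes simply supported.
Rotations at B on the released spans (each span's end-slope, ×1/EI):
  span AB: triangular load, peak 23: 7w₀L³/(360EI) = 40.75/EI
  span AB: point load 70.5 at a = 1.8: Pab(L + a)/(6LEI) = 79.95/EI
  span BC: UDL 27.5: wL³/(24EI) = 1525/EI
  relative rotation θ_0 = (120.7 + 1525)/EI = 1646/EI
A unit hogging moment at B produces rotation L₁/(3EI) + L₂/(3EI) = 5.167/EI.
Compatibility: M_B·(L₁+L₂)/(3EI) = θ_0, giving M_B = 318.5 kN·m (hogging).

M_B = 318.5 kN·m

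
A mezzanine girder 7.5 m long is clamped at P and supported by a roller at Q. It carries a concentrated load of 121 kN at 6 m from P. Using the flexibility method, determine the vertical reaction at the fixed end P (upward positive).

Remove the prop at Q; the released (primary) structure is a cantilever built in at P.
Primary-structure tip deflection at Q by superposition:
  point load 121 at a = 6: Pa²(3L − a)/(6EI) = 11979/EI
Tip deflection under a unit load at Q: L³/(3EI) = 140.6/EI.
The prop prevents deflection at Q: R_Q = δ_0/δ_{QQ} = 11979/140.6 = 85.18 kN.
Vertical equilibrium: R_P = ΣP − R_Q = 121 − 85.18 = 35.82 kN.

R_P = 35.82 kN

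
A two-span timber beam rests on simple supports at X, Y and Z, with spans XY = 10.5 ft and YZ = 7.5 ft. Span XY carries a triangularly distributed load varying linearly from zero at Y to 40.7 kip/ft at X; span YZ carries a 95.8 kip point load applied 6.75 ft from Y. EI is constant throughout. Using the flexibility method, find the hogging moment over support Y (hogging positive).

M_Y = 167.5 kip·ft

Insert a hinge at Y; M_Y is the redundant, and each span becomes simply supported.
End slopes at the hinge Y, treating each span as simply supported:
  span XY: triangular load, peak 40.7: 7w₀L³/(360EI) = 916.1/EI
  span YZ: point load 95.8 at a = 6.75: Pab(L + b)/(6LEI) = 88.91/EI
  relative rotation θ_0 = (916.1 + 88.91)/EI = 1005/EI
A unit hogging moment at Y produces rotation L₁/(3EI) + L₂/(3EI) = 6/EI.
Compatibility: M_Y·(L₁+L₂)/(3EI) = θ_0, giving M_Y = 167.5 kip·ft (hogging).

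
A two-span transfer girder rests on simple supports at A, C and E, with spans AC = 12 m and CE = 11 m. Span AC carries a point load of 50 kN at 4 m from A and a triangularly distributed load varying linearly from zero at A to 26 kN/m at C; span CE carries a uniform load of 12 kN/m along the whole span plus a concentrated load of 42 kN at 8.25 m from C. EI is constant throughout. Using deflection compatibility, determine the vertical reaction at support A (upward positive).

R_A = 61.22 kN

Take M_C as the redundant. Released structure: two simple spans AC and CE with a hinge at C.
Rotations at C on the released spans (each span's end-slope, ×1/EI):
  span AC: point load 50 at a = 4: Pab(L + a)/(6LEI) = 355.6/EI
  span AC: triangular load, peak 26: w₀L³/(45EI) = 998.4/EI
  span CE: UDL 12: wL³/(24EI) = 665.5/EI
  span CE: point load 42 at a = 8.25: Pab(L + b)/(6LEI) = 198.5/EI
  relative rotation θ_0 = (1354 + 864)/EI = 2218/EI
A unit hogging moment at C produces rotation L₁/(3EI) + L₂/(3EI) = 7.667/EI.
Slope continuity at C: θ_0 = M_C·7.667/EI, so M_C = 2218/7.667 = 289.3 kN·m (hogging).
Span AC, ΣM about A with M_C applied at C: R_C^{AC}·12 = 1448 + 289.3, so R_C^{AC} = 144.8 kN and R_A = 206 − 144.8 = 61.22 kN.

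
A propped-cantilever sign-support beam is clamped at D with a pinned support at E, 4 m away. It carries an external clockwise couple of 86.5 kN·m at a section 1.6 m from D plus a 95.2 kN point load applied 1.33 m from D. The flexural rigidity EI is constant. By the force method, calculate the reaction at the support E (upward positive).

Remove the prop at E; the released (primary) structure is a cantilever built in at D.
Free-end deflection of the primary structure under the applied loading (downward +):
  clockwise couple 86.5 at a = 1.6: M₀a(2L − a)/(2EI) = 442.9/EI
  point load 95.2 at a = 1.33: Pa²(3L − a)/(6EI) = 299.5/EI
  δ_0 = 742.4/EI
Flexibility coefficient — unit upward force at E: δ_{EE} = L³/(3EI) = 21.33/EI.
Compatibility at E: δ_0 − R_E·δ_{EE} = 0, so R_E = 742.4/21.33 = 34.8 kN.

R_E = 34.8 kN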